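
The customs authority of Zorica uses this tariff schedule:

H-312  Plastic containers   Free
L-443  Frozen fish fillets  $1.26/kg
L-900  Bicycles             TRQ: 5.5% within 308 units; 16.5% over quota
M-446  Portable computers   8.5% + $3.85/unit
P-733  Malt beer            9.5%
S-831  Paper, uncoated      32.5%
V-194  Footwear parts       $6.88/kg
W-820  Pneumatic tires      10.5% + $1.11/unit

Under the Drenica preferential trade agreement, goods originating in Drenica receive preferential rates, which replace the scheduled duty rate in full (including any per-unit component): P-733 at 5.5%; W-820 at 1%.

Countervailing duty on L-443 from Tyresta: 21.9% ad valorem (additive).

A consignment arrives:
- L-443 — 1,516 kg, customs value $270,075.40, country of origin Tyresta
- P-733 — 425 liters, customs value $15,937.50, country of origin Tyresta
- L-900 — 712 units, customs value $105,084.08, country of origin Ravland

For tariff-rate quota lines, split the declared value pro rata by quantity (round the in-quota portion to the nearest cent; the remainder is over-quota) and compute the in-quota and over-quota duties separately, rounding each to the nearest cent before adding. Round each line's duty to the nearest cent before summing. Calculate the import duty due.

Line 1 (L-443, Tyresta, 1,516 kg, $270,075.40):
Base rate for L-443 is $1.26/kg.
Additional duty on L-443 from Tyresta: +21.9% ad valorem. Applied ad valorem rate = 21.9%.
Duty = $270,075.40 × 21.9% + 1,516 × $1.26 = $61,056.67.
Line 2 (P-733, Tyresta, 425 liters, $15,937.50):
Base rate for P-733 is 9.5%.
P-733 has an FTA preferential rate, but origin Tyresta is not Drenica; base rate stands.
Duty = $15,937.50 × 9.5% = $1,514.06.
Line 3 (L-900, Ravland, 712 units, $105,084.08):
Code L-900 is under a tariff-rate quota (threshold 308 units). In-quota: 308 units at 5.5%; over-quota: 404 units at 16.5%.
Pro-rata value split: in-quota = $105,084.08 × 308/712 = $45,457.72; over-quota = $105,084.08 − $45,457.72 = $59,626.36.
In-quota duty = $45,457.72 × 5.5% = $2,500.17. Over-quota duty = $59,626.36 × 16.5% = $9,838.35.
Line duty = $2,500.17 + $9,838.35 = $12,338.52.
Total = $61,056.67 + $1,514.06 + $12,338.52 = $74,909.25.

$74,909.25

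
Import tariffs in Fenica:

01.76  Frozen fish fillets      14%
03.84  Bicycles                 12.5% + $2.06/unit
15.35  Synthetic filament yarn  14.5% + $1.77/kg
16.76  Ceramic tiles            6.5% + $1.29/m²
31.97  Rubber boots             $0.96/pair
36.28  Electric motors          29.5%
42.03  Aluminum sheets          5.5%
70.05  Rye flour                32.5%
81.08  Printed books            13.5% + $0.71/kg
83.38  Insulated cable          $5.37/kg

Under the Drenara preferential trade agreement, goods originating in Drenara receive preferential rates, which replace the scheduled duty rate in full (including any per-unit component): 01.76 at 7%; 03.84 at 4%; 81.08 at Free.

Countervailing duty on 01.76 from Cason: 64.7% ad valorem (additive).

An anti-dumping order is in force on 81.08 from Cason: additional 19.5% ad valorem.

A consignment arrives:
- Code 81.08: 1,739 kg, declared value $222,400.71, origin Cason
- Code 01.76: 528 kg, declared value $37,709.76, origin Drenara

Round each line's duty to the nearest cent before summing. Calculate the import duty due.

$77,266.60

Line 1 (81.08, Cason, 1,739 kg, $222,400.71):
Base rate for 81.08 is 13.5% + $0.71/kg.
81.08 has an FTA preferential rate, but origin Cason is not Drenara; base rate stands.
Additional duty on 81.08 from Cason: +19.5%. Applied ad valorem rate: 13.5% + 19.5% = 33%.
Duty = $222,400.71 × 33% + 1,739 × $0.71 = $74,626.92.
Line 2 (01.76, Drenara, 528 kg, $37,709.76):
Base rate for 01.76 is 14%.
Origin Drenara qualifies under the Fenica–Drenara agreement and 01.76 is covered: preferential rate 7% applies instead.
The additional-duty order on 01.76 targets Cason, not Drenara; it does not apply.
Duty = $37,709.76 × 7% = $2,639.68.
Total = $74,626.92 + $2,639.68 = $77,266.60.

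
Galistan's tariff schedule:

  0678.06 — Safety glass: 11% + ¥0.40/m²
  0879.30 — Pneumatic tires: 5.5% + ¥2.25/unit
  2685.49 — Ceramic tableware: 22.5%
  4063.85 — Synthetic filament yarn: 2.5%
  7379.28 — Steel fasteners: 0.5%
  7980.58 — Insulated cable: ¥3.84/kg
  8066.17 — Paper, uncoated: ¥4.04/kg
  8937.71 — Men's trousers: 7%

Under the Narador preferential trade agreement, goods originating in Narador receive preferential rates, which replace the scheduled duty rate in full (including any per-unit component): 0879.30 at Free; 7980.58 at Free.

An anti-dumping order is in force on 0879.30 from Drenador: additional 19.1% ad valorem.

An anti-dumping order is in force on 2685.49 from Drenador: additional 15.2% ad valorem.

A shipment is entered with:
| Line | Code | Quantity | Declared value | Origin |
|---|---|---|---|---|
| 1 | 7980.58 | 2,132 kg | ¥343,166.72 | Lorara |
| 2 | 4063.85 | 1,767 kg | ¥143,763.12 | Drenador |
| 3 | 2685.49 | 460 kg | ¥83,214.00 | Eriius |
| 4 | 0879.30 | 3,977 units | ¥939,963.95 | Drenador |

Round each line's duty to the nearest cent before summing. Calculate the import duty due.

¥270,683.49

Line 1 (7980.58, Lorara, 2,132 kg, ¥343,166.72):
Base rate for 7980.58 is ¥3.84/kg.
7980.58 has an FTA preferential rate, but origin Lorara is not Narador; base rate stands.
Duty = 2,132 × ¥3.84 = ¥8,186.88.
Line 2 (4063.85, Drenador, 1,767 kg, ¥143,763.12):
Base rate for 4063.85 is 2.5%.
Duty = ¥143,763.12 × 2.5% = ¥3,594.08.
Line 3 (2685.49, Eriius, 460 kg, ¥83,214.00):
Base rate for 2685.49 is 22.5%.
The additional-duty order on 2685.49 targets Drenador, not Eriius; it does not apply.
Duty = ¥83,214.00 × 22.5% = ¥18,723.15.
Line 4 (0879.30, Drenador, 3,977 units, ¥939,963.95):
Base rate for 0879.30 is 5.5% + ¥2.25/unit.
0879.30 has an FTA preferential rate, but origin Drenador is not Narador; base rate stands.
Additional duty on 0879.30 from Drenador: +19.1%. Applied ad valorem rate: 5.5% + 19.1% = 24.6%.
Duty = ¥939,963.95 × 24.6% + 3,977 × ¥2.25 = ¥240,179.38.
Total = ¥8,186.88 + ¥3,594.08 + ¥18,723.15 + ¥240,179.38 = ¥270,683.49.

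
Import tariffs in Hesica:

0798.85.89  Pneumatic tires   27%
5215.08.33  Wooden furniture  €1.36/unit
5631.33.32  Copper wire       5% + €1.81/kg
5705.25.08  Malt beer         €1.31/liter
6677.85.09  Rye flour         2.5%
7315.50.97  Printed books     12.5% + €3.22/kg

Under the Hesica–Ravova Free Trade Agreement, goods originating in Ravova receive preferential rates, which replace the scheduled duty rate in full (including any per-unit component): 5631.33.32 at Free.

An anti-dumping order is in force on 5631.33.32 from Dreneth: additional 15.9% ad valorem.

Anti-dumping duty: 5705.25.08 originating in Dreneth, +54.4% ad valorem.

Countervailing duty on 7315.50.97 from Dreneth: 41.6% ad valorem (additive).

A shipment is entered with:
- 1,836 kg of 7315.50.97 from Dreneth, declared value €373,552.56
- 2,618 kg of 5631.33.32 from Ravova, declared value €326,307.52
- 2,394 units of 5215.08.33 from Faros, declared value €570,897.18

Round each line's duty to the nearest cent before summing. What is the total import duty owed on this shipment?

€211,259.69

Line 1 (7315.50.97, Dreneth, 1,836 kg, €373,552.56):
Base rate for 7315.50.97 is 12.5% + €3.22/kg.
Additional duty on 7315.50.97 from Dreneth: +41.6%. Applied ad valorem rate: 12.5% + 41.6% = 54.1%.
Duty = €373,552.56 × 54.1% + 1,836 × €3.22 = €208,003.85.
Line 2 (5631.33.32, Ravova, 2,618 kg, €326,307.52):
Base rate for 5631.33.32 is 5% + €1.81/kg.
Origin Ravova qualifies under the Hesica–Ravova agreement and 5631.33.32 is covered: preferential rate Free applies instead.
The additional-duty order on 5631.33.32 targets Dreneth, not Ravova; it does not apply.
Duty = €326,307.52 × 0% = €0.00.
Line 3 (5215.08.33, Faros, 2,394 units, €570,897.18):
Base rate for 5215.08.33 is €1.36/unit.
Duty = 2,394 × €1.36 = €3,255.84.
Total = €208,003.85 + €0.00 + €3,255.84 = €211,259.69.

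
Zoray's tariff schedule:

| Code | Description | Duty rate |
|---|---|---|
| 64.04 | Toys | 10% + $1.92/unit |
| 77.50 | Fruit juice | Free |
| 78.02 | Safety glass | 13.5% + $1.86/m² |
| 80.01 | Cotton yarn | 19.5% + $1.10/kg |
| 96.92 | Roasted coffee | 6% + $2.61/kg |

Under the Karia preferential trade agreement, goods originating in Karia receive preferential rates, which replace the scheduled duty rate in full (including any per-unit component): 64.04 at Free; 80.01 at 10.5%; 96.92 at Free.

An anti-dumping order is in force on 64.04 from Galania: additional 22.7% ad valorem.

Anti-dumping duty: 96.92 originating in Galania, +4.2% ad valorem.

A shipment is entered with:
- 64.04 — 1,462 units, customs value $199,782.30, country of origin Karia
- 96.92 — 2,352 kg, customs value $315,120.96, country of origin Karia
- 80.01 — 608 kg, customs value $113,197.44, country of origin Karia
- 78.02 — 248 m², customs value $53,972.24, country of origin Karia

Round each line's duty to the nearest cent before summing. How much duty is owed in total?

Line 1 (64.04, Karia, 1,462 units, $199,782.30):
Base rate for 64.04 is 10% + $1.92/unit.
Origin Karia qualifies under the Zoray–Karia agreement and 64.04 is covered: preferential rate Free applies instead.
The additional-duty order on 64.04 targets Galania, not Karia; it does not apply.
Duty = $199,782.30 × 0% = $0.00.
Line 2 (96.92, Karia, 2,352 kg, $315,120.96):
Base rate for 96.92 is 6% + $2.61/kg.
Origin Karia qualifies under the Zoray–Karia agreement and 96.92 is covered: preferential rate Free applies instead.
The additional-duty order on 96.92 targets Galania, not Karia; it does not apply.
Duty = $315,120.96 × 0% = $0.00.
Line 3 (80.01, Karia, 608 kg, $113,197.44):
Base rate for 80.01 is 19.5% + $1.10/kg.
Origin Karia qualifies under the Zoray–Karia agreement and 80.01 is covered: preferential rate 10.5% applies instead.
Duty = $113,197.44 × 10.5% = $11,885.73.
Line 4 (78.02, Karia, 248 m², $53,972.24):
Base rate for 78.02 is 13.5% + $1.86/m².
Origin Karia is the FTA partner but 78.02 is not on the preference list; base rate stands.
Duty = $53,972.24 × 13.5% + 248 × $1.86 = $7,747.53.
Total = $0.00 + $0.00 + $11,885.73 + $7,747.53 = $19,633.26.

$19,633.26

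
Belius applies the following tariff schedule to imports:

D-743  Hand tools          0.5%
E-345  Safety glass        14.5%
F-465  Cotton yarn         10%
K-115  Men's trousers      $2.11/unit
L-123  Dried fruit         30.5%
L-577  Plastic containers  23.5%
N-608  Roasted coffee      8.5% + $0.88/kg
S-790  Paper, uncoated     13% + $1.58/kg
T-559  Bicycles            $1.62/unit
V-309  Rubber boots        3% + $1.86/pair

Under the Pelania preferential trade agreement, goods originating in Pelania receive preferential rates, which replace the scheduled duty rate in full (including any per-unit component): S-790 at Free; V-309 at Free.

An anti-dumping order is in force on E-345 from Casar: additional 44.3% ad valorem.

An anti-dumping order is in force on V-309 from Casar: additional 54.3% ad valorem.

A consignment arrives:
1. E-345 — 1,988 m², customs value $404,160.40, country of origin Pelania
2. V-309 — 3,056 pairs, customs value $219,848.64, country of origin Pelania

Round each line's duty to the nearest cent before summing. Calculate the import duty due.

$58,603.26

Line 1 (E-345, Pelania, 1,988 m², $404,160.40):
Base rate for E-345 is 14.5%.
Origin Pelania is the FTA partner but E-345 is not on the preference list; base rate stands.
The additional-duty order on E-345 targets Casar, not Pelania; it does not apply.
Duty = $404,160.40 × 14.5% = $58,603.26.
Line 2 (V-309, Pelania, 3,056 pairs, $219,848.64):
Base rate for V-309 is 3% + $1.86/pair.
Origin Pelania qualifies under the Belius–Pelania agreement and V-309 is covered: preferential rate Free applies instead.
The additional-duty order on V-309 targets Casar, not Pelania; it does not apply.
Duty = $219,848.64 × 0% = $0.00.
Total = $58,603.26 + $0.00 = $58,603.26.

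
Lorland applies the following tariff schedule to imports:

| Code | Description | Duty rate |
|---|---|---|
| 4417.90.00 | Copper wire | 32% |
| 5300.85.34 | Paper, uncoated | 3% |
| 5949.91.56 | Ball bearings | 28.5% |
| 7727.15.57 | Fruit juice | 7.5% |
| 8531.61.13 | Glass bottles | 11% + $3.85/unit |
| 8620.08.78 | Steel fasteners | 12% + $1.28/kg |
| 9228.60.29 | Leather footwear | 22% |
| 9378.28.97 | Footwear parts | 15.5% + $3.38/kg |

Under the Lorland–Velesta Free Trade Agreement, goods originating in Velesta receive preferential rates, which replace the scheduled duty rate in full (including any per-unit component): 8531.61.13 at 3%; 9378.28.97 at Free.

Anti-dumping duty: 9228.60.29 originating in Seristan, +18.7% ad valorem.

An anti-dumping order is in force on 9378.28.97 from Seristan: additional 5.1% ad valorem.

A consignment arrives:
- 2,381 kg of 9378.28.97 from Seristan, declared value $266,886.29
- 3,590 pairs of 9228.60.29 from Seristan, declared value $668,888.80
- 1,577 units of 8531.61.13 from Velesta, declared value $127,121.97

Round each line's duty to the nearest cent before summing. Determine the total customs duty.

Line 1 (9378.28.97, Seristan, 2,381 kg, $266,886.29):
Base rate for 9378.28.97 is 15.5% + $3.38/kg.
9378.28.97 has an FTA preferential rate, but origin Seristan is not Velesta; base rate stands.
Additional duty on 9378.28.97 from Seristan: +5.1%. Applied ad valorem rate: 15.5% + 5.1% = 20.6%.
Duty = $266,886.29 × 20.6% + 2,381 × $3.38 = $63,026.36.
Line 2 (9228.60.29, Seristan, 3,590 pairs, $668,888.80):
Base rate for 9228.60.29 is 22%.
Additional duty on 9228.60.29 from Seristan: +18.7%. Applied ad valorem rate: 22% + 18.7% = 40.7%.
Duty = $668,888.80 × 40.7% = $272,237.74.
Line 3 (8531.61.13, Velesta, 1,577 units, $127,121.97):
Base rate for 8531.61.13 is 11% + $3.85/unit.
Origin Velesta qualifies under the Lorland–Velesta agreement and 8531.61.13 is covered: preferential rate 3% applies instead.
Duty = $127,121.97 × 3% = $3,813.66.
Total = $63,026.36 + $272,237.74 + $3,813.66 = $339,077.76.

$339,077.76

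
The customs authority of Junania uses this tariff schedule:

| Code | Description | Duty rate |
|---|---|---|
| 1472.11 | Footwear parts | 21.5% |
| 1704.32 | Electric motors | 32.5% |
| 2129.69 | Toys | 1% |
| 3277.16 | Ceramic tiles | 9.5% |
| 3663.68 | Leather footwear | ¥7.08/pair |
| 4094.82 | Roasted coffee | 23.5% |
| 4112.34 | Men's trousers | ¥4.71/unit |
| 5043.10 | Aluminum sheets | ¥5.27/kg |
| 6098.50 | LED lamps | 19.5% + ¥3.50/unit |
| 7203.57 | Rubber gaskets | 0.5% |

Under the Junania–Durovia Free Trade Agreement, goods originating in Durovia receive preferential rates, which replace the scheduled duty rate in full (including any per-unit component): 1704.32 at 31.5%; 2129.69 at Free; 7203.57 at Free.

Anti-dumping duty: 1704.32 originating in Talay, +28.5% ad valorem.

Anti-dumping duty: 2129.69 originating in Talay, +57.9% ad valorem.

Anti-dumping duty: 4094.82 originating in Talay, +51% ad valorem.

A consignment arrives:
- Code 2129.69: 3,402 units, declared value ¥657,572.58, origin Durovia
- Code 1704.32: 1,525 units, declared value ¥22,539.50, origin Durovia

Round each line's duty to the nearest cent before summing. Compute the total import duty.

Line 1 (2129.69, Durovia, 3,402 units, ¥657,572.58):
Base rate for 2129.69 is 1%.
Origin Durovia qualifies under the Junania–Durovia agreement and 2129.69 is covered: preferential rate Free applies instead.
The additional-duty order on 2129.69 targets Talay, not Durovia; it does not apply.
Duty = ¥657,572.58 × 0% = ¥0.00.
Line 2 (1704.32, Durovia, 1,525 units, ¥22,539.50):
Base rate for 1704.32 is 32.5%.
Origin Durovia qualifies under the Junania–Durovia agreement and 1704.32 is covered: preferential rate 31.5% applies instead.
The additional-duty order on 1704.32 targets Talay, not Durovia; it does not apply.
Duty = ¥22,539.50 × 31.5% = ¥7,099.94.
Total = ¥0.00 + ¥7,099.94 = ¥7,099.94.

¥7,099.94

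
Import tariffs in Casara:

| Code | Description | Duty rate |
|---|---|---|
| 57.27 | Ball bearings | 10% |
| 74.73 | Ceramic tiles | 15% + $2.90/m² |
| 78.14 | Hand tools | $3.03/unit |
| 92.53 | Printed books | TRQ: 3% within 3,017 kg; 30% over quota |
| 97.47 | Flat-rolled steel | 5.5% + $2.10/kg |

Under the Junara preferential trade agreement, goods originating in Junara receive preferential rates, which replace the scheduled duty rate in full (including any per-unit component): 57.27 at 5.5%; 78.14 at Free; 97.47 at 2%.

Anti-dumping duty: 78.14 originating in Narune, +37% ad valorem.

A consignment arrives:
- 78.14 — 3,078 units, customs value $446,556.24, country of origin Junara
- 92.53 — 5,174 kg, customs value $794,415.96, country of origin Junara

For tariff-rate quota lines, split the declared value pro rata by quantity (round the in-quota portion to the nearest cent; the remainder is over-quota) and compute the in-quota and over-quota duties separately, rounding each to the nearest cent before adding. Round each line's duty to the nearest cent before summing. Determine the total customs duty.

$113,252.64

Line 1 (78.14, Junara, 3,078 units, $446,556.24):
Base rate for 78.14 is $3.03/unit.
Origin Junara qualifies under the Casara–Junara agreement and 78.14 is covered: preferential rate Free applies instead.
The additional-duty order on 78.14 targets Narune, not Junara; it does not apply.
Duty = $446,556.24 × 0% = $0.00.
Line 2 (92.53, Junara, 5,174 kg, $794,415.96):
Code 92.53 is under a tariff-rate quota (threshold 3,017 kg). In-quota: 3,017 kg at 3%; over-quota: 2,157 kg at 30%.
Pro-rata value split: in-quota = $794,415.96 × 3,017/5,174 = $463,230.18; over-quota = $794,415.96 − $463,230.18 = $331,185.78.
In-quota duty = $463,230.18 × 3% = $13,896.91. Over-quota duty = $331,185.78 × 30% = $99,355.73.
Line duty = $13,896.91 + $99,355.73 = $113,252.64.
Total = $0.00 + $113,252.64 = $113,252.64.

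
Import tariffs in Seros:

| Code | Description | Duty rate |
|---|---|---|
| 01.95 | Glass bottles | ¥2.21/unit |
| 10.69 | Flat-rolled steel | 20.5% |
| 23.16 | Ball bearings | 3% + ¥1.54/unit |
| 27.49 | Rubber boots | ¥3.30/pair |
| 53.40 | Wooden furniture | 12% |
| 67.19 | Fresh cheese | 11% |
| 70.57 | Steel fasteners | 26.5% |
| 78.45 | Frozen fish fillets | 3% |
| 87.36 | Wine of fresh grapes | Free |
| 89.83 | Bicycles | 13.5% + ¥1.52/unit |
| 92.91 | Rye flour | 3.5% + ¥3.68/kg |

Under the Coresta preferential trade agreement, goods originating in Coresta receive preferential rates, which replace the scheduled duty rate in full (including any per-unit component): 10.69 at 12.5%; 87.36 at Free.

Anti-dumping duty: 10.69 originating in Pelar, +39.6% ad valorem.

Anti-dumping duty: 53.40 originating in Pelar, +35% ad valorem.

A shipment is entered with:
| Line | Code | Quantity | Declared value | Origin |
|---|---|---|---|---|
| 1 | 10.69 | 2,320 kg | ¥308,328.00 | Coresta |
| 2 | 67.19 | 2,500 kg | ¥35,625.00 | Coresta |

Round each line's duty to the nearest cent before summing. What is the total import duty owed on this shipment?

Line 1 (10.69, Coresta, 2,320 kg, ¥308,328.00):
Base rate for 10.69 is 20.5%.
Origin Coresta qualifies under the Seros–Coresta agreement and 10.69 is covered: preferential rate 12.5% applies instead.
The additional-duty order on 10.69 targets Pelar, not Coresta; it does not apply.
Duty = ¥308,328.00 × 12.5% = ¥38,541.00.
Line 2 (67.19, Coresta, 2,500 kg, ¥35,625.00):
Base rate for 67.19 is 11%.
Origin Coresta is the FTA partner but 67.19 is not on the preference list; base rate stands.
Duty = ¥35,625.00 × 11% = ¥3,918.75.
Total = ¥38,541.00 + ¥3,918.75 = ¥42,459.75.

¥42,459.75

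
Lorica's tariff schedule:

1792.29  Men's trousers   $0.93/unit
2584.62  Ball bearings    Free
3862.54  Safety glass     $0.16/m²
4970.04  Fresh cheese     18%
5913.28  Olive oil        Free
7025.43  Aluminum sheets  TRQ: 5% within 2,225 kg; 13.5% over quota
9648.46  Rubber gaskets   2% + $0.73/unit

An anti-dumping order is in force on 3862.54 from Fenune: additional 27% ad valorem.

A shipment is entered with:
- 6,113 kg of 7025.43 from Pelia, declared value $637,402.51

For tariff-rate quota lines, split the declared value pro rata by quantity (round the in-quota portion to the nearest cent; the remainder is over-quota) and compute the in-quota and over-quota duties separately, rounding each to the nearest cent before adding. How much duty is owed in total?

$66,329.28

Line 1 (7025.43, Pelia, 6,113 kg, $637,402.51):
Code 7025.43 is under a tariff-rate quota (threshold 2,225 kg). In-quota: 2,225 kg at 5%; over-quota: 3,888 kg at 13.5%.
Pro-rata value split: in-quota = $637,402.51 × 2,225/6,113 = $232,000.75; over-quota = $637,402.51 − $232,000.75 = $405,401.76.
In-quota duty = $232,000.75 × 5% = $11,600.04. Over-quota duty = $405,401.76 × 13.5% = $54,729.24.
Line duty = $11,600.04 + $54,729.24 = $66,329.28.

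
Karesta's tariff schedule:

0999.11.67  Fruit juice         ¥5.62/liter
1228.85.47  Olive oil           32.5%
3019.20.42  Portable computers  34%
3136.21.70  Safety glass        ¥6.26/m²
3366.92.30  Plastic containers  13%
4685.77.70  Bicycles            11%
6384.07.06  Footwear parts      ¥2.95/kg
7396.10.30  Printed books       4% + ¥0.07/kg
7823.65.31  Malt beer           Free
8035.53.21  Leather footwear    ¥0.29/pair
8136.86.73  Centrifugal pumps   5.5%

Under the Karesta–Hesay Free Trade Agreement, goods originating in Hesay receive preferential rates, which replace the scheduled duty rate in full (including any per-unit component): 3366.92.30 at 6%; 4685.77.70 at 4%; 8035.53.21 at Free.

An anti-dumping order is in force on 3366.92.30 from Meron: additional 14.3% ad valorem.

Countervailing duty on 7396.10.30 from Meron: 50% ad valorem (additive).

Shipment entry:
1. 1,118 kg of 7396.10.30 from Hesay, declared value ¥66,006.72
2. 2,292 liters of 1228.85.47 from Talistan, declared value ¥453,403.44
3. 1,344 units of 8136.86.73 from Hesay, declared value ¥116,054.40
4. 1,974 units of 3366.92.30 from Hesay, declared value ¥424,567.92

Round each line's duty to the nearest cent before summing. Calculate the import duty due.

¥181,931.72

Line 1 (7396.10.30, Hesay, 1,118 kg, ¥66,006.72):
Base rate for 7396.10.30 is 4% + ¥0.07/kg.
Origin Hesay is the FTA partner but 7396.10.30 is not on the preference list; base rate stands.
The additional-duty order on 7396.10.30 targets Meron, not Hesay; it does not apply.
Duty = ¥66,006.72 × 4% + 1,118 × ¥0.07 = ¥2,718.53.
Line 2 (1228.85.47, Talistan, 2,292 liters, ¥453,403.44):
Base rate for 1228.85.47 is 32.5%.
Duty = ¥453,403.44 × 32.5% = ¥147,356.12.
Line 3 (8136.86.73, Hesay, 1,344 units, ¥116,054.40):
Base rate for 8136.86.73 is 5.5%.
Origin Hesay is the FTA partner but 8136.86.73 is not on the preference list; base rate stands.
Duty = ¥116,054.40 × 5.5% = ¥6,382.99.
Line 4 (3366.92.30, Hesay, 1,974 units, ¥424,567.92):
Base rate for 3366.92.30 is 13%.
Origin Hesay qualifies under the Karesta–Hesay agreement and 3366.92.30 is covered: preferential rate 6% applies instead.
The additional-duty order on 3366.92.30 targets Meron, not Hesay; it does not apply.
Duty = ¥424,567.92 × 6% = ¥25,474.08.
Total = ¥2,718.53 + ¥147,356.12 + ¥6,382.99 + ¥25,474.08 = ¥181,931.72.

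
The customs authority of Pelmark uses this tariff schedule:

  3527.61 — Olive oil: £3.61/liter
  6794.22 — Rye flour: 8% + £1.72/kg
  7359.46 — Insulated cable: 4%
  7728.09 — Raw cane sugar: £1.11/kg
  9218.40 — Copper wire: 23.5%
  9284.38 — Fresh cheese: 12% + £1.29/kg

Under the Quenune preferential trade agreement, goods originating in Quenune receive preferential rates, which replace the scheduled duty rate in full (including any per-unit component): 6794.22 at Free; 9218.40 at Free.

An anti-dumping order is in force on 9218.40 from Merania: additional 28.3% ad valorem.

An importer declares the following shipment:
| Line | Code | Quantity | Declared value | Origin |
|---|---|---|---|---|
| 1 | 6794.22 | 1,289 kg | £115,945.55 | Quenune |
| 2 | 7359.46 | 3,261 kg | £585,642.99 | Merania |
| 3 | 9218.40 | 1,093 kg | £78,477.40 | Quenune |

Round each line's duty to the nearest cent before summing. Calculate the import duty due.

Line 1 (6794.22, Quenune, 1,289 kg, £115,945.55):
Base rate for 6794.22 is 8% + £1.72/kg.
Origin Quenune qualifies under the Pelmark–Quenune agreement and 6794.22 is covered: preferential rate Free applies instead.
Duty = £115,945.55 × 0% = £0.00.
Line 2 (7359.46, Merania, 3,261 kg, £585,642.99):
Base rate for 7359.46 is 4%.
Duty = £585,642.99 × 4% = £23,425.72.
Line 3 (9218.40, Quenune, 1,093 kg, £78,477.40):
Base rate for 9218.40 is 23.5%.
Origin Quenune qualifies under the Pelmark–Quenune agreement and 9218.40 is covered: preferential rate Free applies instead.
The additional-duty order on 9218.40 targets Merania, not Quenune; it does not apply.
Duty = £78,477.40 × 0% = £0.00.
Total = £0.00 + £23,425.72 + £0.00 = £23,425.72.

£23,425.72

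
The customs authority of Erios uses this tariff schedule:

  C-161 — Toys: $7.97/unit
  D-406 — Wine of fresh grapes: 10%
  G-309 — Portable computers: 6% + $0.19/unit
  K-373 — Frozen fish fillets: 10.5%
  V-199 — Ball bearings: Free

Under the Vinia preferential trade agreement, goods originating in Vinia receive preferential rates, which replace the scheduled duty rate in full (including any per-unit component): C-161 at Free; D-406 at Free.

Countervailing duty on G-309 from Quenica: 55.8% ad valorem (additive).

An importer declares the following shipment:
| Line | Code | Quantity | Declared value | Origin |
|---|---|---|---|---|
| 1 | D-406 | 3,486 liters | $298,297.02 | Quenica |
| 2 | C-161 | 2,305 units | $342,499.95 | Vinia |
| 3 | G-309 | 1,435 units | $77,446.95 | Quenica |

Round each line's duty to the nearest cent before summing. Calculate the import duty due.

$77,964.57

Line 1 (D-406, Quenica, 3,486 liters, $298,297.02):
Base rate for D-406 is 10%.
D-406 has an FTA preferential rate, but origin Quenica is not Vinia; base rate stands.
Duty = $298,297.02 × 10% = $29,829.70.
Line 2 (C-161, Vinia, 2,305 units, $342,499.95):
Base rate for C-161 is $7.97/unit.
Origin Vinia qualifies under the Erios–Vinia agreement and C-161 is covered: preferential rate Free applies instead.
Duty = $342,499.95 × 0% = $0.00.
Line 3 (G-309, Quenica, 1,435 units, $77,446.95):
Base rate for G-309 is 6% + $0.19/unit.
Additional duty on G-309 from Quenica: +55.8%. Applied ad valorem rate: 6% + 55.8% = 61.8%.
Duty = $77,446.95 × 61.8% + 1,435 × $0.19 = $48,134.87.
Total = $29,829.70 + $0.00 + $48,134.87 = $77,964.57.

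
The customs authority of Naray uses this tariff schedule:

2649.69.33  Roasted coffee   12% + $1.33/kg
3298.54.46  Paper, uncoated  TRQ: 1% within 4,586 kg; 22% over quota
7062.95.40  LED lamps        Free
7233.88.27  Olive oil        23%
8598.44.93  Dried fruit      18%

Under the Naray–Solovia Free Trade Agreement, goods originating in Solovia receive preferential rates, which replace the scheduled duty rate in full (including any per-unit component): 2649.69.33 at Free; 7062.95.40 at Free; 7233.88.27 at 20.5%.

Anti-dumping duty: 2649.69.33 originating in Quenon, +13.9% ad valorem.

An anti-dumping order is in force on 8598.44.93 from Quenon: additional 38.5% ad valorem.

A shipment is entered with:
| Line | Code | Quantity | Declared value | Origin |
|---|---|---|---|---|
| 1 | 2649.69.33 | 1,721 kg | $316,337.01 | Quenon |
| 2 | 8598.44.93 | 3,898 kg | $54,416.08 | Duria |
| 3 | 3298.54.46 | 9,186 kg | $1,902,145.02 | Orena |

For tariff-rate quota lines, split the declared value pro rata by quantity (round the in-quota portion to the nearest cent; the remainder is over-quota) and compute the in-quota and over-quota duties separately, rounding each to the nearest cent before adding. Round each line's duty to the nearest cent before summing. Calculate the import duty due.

$313,066.18

Line 1 (2649.69.33, Quenon, 1,721 kg, $316,337.01):
Base rate for 2649.69.33 is 12% + $1.33/kg.
2649.69.33 has an FTA preferential rate, but origin Quenon is not Solovia; base rate stands.
Additional duty on 2649.69.33 from Quenon: +13.9%. Applied ad valorem rate: 12% + 13.9% = 25.9%.
Duty = $316,337.01 × 25.9% + 1,721 × $1.33 = $84,220.22.
Line 2 (8598.44.93, Duria, 3,898 kg, $54,416.08):
Base rate for 8598.44.93 is 18%.
The additional-duty order on 8598.44.93 targets Quenon, not Duria; it does not apply.
Duty = $54,416.08 × 18% = $9,794.89.
Line 3 (3298.54.46, Orena, 9,186 kg, $1,902,145.02):
Code 3298.54.46 is under a tariff-rate quota (threshold 4,586 kg). In-quota: 4,586 kg at 1%; over-quota: 4,600 kg at 22%.
Pro-rata value split: in-quota = $1,902,145.02 × 4,586/9,186 = $949,623.02; over-quota = $1,902,145.02 − $949,623.02 = $952,522.00.
In-quota duty = $949,623.02 × 1% = $9,496.23. Over-quota duty = $952,522.00 × 22% = $209,554.84.
Line duty = $9,496.23 + $209,554.84 = $219,051.07.
Total = $84,220.22 + $9,794.89 + $219,051.07 = $313,066.18.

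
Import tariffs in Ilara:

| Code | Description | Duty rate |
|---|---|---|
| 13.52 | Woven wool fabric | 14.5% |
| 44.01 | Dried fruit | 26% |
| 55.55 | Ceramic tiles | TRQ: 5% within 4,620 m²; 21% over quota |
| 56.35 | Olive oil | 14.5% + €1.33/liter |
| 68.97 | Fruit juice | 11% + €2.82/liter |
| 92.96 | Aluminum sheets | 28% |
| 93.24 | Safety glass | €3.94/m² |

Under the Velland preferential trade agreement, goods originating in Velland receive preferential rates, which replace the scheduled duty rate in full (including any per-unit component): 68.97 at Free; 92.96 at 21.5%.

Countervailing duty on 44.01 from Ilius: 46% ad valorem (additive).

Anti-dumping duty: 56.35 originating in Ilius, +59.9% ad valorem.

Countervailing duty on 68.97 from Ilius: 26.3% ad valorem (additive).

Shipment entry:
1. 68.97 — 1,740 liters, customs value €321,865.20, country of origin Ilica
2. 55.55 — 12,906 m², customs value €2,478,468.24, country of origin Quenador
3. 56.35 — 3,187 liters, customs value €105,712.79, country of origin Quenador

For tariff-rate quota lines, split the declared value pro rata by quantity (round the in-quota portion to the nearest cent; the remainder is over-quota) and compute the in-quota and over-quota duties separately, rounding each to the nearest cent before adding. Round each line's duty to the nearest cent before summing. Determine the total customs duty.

€438,401.39

Line 1 (68.97, Ilica, 1,740 liters, €321,865.20):
Base rate for 68.97 is 11% + €2.82/liter.
68.97 has an FTA preferential rate, but origin Ilica is not Velland; base rate stands.
The additional-duty order on 68.97 targets Ilius, not Ilica; it does not apply.
Duty = €321,865.20 × 11% + 1,740 × €2.82 = €40,311.97.
Line 2 (55.55, Quenador, 12,906 m², €2,478,468.24):
Code 55.55 is under a tariff-rate quota (threshold 4,620 m²). In-quota: 4,620 m² at 5%; over-quota: 8,286 m² at 21%.
Pro-rata value split: in-quota = €2,478,468.24 × 4,620/12,906 = €887,224.80; over-quota = €2,478,468.24 − €887,224.80 = €1,591,243.44.
In-quota duty = €887,224.80 × 5% = €44,361.24. Over-quota duty = €1,591,243.44 × 21% = €334,161.12.
Line duty = €44,361.24 + €334,161.12 = €378,522.36.
Line 3 (56.35, Quenador, 3,187 liters, €105,712.79):
Base rate for 56.35 is 14.5% + €1.33/liter.
The additional-duty order on 56.35 targets Ilius, not Quenador; it does not apply.
Duty = €105,712.79 × 14.5% + 3,187 × €1.33 = €19,567.06.
Total = €40,311.97 + €378,522.36 + €19,567.06 = €438,401.39.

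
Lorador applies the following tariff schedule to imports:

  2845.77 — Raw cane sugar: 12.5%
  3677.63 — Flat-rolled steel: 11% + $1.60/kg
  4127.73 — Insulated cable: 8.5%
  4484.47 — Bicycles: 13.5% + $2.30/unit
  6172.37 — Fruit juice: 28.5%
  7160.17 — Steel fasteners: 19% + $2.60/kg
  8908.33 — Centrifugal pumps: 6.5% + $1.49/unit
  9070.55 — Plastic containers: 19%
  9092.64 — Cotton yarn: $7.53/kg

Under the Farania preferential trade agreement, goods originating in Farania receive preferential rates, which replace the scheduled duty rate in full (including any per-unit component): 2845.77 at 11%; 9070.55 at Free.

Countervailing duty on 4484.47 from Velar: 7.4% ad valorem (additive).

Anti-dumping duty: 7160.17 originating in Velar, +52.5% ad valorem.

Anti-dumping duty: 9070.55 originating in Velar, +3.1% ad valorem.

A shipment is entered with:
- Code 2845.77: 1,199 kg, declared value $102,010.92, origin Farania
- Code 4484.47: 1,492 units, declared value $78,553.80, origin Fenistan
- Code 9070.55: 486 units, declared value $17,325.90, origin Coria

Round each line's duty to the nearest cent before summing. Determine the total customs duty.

Line 1 (2845.77, Farania, 1,199 kg, $102,010.92):
Base rate for 2845.77 is 12.5%.
Origin Farania qualifies under the Lorador–Farania agreement and 2845.77 is covered: preferential rate 11% applies instead.
Duty = $102,010.92 × 11% = $11,221.20.
Line 2 (4484.47, Fenistan, 1,492 units, $78,553.80):
Base rate for 4484.47 is 13.5% + $2.30/unit.
The additional-duty order on 4484.47 targets Velar, not Fenistan; it does not apply.
Duty = $78,553.80 × 13.5% + 1,492 × $2.30 = $14,036.36.
Line 3 (9070.55, Coria, 486 units, $17,325.90):
Base rate for 9070.55 is 19%.
9070.55 has an FTA preferential rate, but origin Coria is not Farania; base rate stands.
The additional-duty order on 9070.55 targets Velar, not Coria; it does not apply.
Duty = $17,325.90 × 19% = $3,291.92.
Total = $11,221.20 + $14,036.36 + $3,291.92 = $28,549.48.

$28,549.48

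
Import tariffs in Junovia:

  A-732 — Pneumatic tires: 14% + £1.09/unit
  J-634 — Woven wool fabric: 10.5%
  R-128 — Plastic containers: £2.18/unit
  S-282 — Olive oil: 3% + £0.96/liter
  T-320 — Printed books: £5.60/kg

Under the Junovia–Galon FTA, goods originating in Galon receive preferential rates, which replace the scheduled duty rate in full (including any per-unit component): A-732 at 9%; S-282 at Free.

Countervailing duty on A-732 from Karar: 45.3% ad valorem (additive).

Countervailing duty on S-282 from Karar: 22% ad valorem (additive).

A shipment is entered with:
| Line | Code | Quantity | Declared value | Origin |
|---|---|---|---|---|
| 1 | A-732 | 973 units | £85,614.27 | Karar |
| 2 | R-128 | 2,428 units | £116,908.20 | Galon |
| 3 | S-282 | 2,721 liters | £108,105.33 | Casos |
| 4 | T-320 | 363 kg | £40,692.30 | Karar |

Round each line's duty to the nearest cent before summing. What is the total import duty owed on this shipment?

Line 1 (A-732, Karar, 973 units, £85,614.27):
Base rate for A-732 is 14% + £1.09/unit.
A-732 has an FTA preferential rate, but origin Karar is not Galon; base rate stands.
Additional duty on A-732 from Karar: +45.3%. Applied ad valorem rate: 14% + 45.3% = 59.3%.
Duty = £85,614.27 × 59.3% + 973 × £1.09 = £51,829.83.
Line 2 (R-128, Galon, 2,428 units, £116,908.20):
Base rate for R-128 is £2.18/unit.
Origin Galon is the FTA partner but R-128 is not on the preference list; base rate stands.
Duty = 2,428 × £2.18 = £5,293.04.
Line 3 (S-282, Casos, 2,721 liters, £108,105.33):
Base rate for S-282 is 3% + £0.96/liter.
S-282 has an FTA preferential rate, but origin Casos is not Galon; base rate stands.
The additional-duty order on S-282 targets Karar, not Casos; it does not apply.
Duty = £108,105.33 × 3% + 2,721 × £0.96 = £5,855.32.
Line 4 (T-320, Karar, 363 kg, £40,692.30):
Base rate for T-320 is £5.60/kg.
Duty = 363 × £5.60 = £2,032.80.
Total = £51,829.83 + £5,293.04 + £5,855.32 + £2,032.80 = £65,010.99.

£65,010.99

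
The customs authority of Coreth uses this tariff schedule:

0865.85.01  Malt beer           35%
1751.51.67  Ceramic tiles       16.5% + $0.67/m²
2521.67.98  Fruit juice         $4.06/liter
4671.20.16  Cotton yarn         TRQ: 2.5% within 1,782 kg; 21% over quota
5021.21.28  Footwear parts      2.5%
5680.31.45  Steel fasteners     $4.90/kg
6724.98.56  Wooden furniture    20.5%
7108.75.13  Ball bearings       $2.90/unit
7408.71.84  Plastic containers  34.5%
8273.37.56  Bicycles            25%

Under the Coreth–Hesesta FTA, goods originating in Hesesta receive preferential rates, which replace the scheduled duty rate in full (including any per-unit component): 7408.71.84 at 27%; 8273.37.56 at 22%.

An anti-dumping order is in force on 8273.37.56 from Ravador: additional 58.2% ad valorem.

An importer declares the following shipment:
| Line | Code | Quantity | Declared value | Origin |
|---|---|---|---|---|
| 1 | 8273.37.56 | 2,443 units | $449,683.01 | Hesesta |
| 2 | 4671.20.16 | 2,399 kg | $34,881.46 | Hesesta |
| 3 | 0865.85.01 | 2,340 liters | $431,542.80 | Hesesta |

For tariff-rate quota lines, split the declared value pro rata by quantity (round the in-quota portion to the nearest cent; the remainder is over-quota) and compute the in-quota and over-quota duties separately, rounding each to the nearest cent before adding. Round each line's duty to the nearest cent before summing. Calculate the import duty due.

Line 1 (8273.37.56, Hesesta, 2,443 units, $449,683.01):
Base rate for 8273.37.56 is 25%.
Origin Hesesta qualifies under the Coreth–Hesesta agreement and 8273.37.56 is covered: preferential rate 22% applies instead.
The additional-duty order on 8273.37.56 targets Ravador, not Hesesta; it does not apply.
Duty = $449,683.01 × 22% = $98,930.26.
Line 2 (4671.20.16, Hesesta, 2,399 kg, $34,881.46):
Code 4671.20.16 is under a tariff-rate quota (threshold 1,782 kg). In-quota: 1,782 kg at 2.5%; over-quota: 617 kg at 21%.
Pro-rata value split: in-quota = $34,881.46 × 1,782/2,399 = $25,910.28; over-quota = $34,881.46 − $25,910.28 = $8,971.18.
In-quota duty = $25,910.28 × 2.5% = $647.76. Over-quota duty = $8,971.18 × 21% = $1,883.95.
Line duty = $647.76 + $1,883.95 = $2,531.71.
Line 3 (0865.85.01, Hesesta, 2,340 liters, $431,542.80):
Base rate for 0865.85.01 is 35%.
Origin Hesesta is the FTA partner but 0865.85.01 is not on the preference list; base rate stands.
Duty = $431,542.80 × 35% = $151,039.98.
Total = $98,930.26 + $2,531.71 + $151,039.98 = $252,501.95.

$252,501.95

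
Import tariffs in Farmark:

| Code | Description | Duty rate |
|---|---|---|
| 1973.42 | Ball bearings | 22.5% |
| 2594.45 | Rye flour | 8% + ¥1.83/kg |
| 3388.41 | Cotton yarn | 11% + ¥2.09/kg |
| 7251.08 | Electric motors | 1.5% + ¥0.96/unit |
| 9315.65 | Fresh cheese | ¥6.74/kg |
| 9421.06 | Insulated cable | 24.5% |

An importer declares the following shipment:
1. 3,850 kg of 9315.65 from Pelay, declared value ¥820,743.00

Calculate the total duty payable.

¥25,949.00

Line 1 (9315.65, Pelay, 3,850 kg, ¥820,743.00):
Base rate for 9315.65 is ¥6.74/kg.
Duty = 3,850 × ¥6.74 = ¥25,949.00.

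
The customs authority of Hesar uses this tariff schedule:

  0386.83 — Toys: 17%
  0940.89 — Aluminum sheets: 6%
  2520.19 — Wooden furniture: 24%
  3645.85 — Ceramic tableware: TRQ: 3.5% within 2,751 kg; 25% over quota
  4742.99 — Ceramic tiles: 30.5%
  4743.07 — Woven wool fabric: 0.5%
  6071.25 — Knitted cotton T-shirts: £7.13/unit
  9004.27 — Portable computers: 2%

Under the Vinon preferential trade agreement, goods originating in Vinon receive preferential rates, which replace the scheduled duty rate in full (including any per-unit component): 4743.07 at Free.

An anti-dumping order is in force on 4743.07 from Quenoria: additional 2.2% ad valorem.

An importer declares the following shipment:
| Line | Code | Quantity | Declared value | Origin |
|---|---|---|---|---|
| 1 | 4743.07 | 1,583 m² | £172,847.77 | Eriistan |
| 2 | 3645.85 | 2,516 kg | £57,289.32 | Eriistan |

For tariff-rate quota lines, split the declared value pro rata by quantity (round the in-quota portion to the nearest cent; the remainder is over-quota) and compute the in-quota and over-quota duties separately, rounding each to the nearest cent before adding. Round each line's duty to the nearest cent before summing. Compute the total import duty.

Line 1 (4743.07, Eriistan, 1,583 m², £172,847.77):
Base rate for 4743.07 is 0.5%.
4743.07 has an FTA preferential rate, but origin Eriistan is not Vinon; base rate stands.
The additional-duty order on 4743.07 targets Quenoria, not Eriistan; it does not apply.
Duty = £172,847.77 × 0.5% = £864.24.
Line 2 (3645.85, Eriistan, 2,516 kg, £57,289.32):
Code 3645.85 is under a tariff-rate quota (threshold 2,751 kg). Quantity 2,516 kg is within the quota, so the in-quota rate 3.5% applies to the full value.
Duty = £57,289.32 × 3.5% = £2,005.13.
Total = £864.24 + £2,005.13 = £2,869.37.

£2,869.37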